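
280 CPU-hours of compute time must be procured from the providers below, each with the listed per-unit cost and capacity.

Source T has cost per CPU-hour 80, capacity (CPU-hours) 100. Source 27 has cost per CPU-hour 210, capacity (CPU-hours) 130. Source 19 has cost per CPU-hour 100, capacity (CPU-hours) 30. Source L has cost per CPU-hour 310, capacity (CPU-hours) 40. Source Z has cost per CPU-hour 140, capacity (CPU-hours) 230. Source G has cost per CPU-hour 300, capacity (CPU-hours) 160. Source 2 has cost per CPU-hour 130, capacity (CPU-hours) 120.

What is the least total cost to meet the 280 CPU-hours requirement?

30800

Cheapest first:
Source T at 80: take all 100 CPU-hours — 180 still needed.
Source 19 at 100: take all 30 CPU-hours — 150 still needed.
Take 120 from Source 2 at 130 — need 30 more.
Take 30 from Source Z at 140 to finish.
Source 27, Source G, Source L: unused.
Cost = 100×80 + 30×100 + 120×130 + 30×140 = 30800.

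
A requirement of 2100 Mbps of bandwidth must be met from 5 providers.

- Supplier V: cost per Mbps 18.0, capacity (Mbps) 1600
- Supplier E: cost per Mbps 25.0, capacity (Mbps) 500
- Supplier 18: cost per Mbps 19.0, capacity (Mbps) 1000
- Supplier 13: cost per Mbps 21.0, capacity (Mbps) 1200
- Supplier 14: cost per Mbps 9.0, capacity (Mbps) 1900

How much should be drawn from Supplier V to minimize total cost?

Use providers in increasing cost order.
Supplier 14 (9.0): use full 1900 — 200 Mbps to go.
Supplier V (18.0): take the remaining 200 — done.
Supplier 18, Supplier 13, Supplier E: unused.

200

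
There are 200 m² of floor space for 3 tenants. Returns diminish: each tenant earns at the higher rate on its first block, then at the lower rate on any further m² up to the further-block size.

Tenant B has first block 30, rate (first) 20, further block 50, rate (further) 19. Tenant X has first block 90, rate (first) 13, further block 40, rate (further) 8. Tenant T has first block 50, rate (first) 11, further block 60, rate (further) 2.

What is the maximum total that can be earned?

Order all 6 blocks by rate: Tenant B/T1 20 > Tenant B/T2 19 > Tenant X/T1 13 > Tenant T/T1 11 > Tenant X/T2 8 > Tenant T/T2 2.
Tenant B T1 at 20: fill all 30 — 170 left.
Tenant B T2 at 19: fill all 50 — 120 left.
Fill Tenant X T1 block (90 at 13) — 30 left.
Tenant T/T1: +30 of 50 at 11; pool empty.
Total = 20×30 + 19×50 + 13×90 + 11×30 = 3050.

3050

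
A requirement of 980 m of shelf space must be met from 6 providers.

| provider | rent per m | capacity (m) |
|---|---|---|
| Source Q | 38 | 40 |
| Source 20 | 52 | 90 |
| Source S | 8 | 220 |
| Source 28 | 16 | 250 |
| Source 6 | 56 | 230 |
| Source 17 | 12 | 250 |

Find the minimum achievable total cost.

Fill from the cheapest provider first.
Source S (8): use full 220 ; 760 m to go.
Source 17 at 12: take all 250 m ; 510 still needed.
Source 28 at 16: take all 250 m ; 260 still needed.
Source Q at 38: take all 40 m ; 220 still needed.
Source 20 (52): use full 90 ; 130 m to go.
Source 6 at 56: take 130 of its 230 ; requirement met.
Cost = 220×8 + 250×12 + 250×16 + 40×38 + 90×52 + 130×56 = 22240.

22240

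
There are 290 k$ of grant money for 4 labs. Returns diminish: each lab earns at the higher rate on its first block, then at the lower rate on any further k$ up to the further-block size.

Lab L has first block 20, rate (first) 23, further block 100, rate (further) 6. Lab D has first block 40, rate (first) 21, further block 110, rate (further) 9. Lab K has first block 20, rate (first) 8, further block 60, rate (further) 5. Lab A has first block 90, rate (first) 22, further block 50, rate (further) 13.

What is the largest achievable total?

4740

Rank every tier by rate: Lab L/first 23 > Lab A/first 22 > Lab D/first 21 > Lab A/second 13 > Lab D/second 9 > Lab K/first 8 > Lab L/second 6 > Lab K/second 5.
Lab L first at 23: fill all 20 ; 270 left.
Lab A first at 22: fill all 90 ; 180 left.
Fill Lab D first block (40 at 21) ; 140 left.
Fill Lab A second block (50 at 13) ; 90 left.
Lab D/second: +90 of 110 at 9; pool empty.
Total = 23×20 + 22×90 + 21×40 + 13×50 + 9×90 = 4740.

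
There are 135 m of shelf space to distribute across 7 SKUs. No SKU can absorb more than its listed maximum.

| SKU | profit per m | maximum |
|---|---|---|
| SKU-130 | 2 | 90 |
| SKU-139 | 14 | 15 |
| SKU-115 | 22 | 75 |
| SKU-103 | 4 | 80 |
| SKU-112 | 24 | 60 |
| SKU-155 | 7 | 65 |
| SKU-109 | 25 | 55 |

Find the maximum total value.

3255

Highest profit per m first: SKU-109 25 > SKU-112 24 > SKU-115 22 > SKU-139 14 > SKU-155 7 > SKU-103 4 > SKU-130 2.
SKU-109: +55 to 55 (cap) — 80 left.
SKU-112 takes 60 to reach its cap of 60 — 20 left.
SKU-115: +20 (room for 75) → 20. Pool exhausted.
Total = 22×20 + 24×60 + 25×55 = 3255.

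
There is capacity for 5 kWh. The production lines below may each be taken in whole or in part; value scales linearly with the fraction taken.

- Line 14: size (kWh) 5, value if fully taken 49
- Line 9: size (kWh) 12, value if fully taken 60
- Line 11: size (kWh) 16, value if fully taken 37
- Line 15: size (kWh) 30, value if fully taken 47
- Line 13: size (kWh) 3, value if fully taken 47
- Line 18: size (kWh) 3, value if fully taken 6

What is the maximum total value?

66.6

Sort by value density: Line 13 47/3≈15.7, Line 14 49/5≈9.8, Line 9 60/12≈5, Line 11 37/16≈2.31, Line 18 6/3≈2, Line 15 47/30≈1.57.
All 3 kWh of Line 13 fit (value 47) ; 2 remain.
2 kWh left: a 2/5 share of Line 14 gives 49×2/5 = 19.6.
Total value = 66.6.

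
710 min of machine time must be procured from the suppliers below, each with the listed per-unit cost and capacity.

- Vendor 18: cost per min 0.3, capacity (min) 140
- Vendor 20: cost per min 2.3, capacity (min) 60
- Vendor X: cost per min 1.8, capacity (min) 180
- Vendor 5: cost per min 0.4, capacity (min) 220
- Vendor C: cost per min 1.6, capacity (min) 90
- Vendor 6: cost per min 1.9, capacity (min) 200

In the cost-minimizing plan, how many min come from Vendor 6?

Use suppliers in increasing cost order.
Vendor 18 (0.3): use full 140 ; 570 min to go.
Vendor 5 at 0.4: take all 220 min ; 350 still needed.
Vendor C (1.6): use full 90 ; 260 min to go.
Take 180 from Vendor X at 1.8 ; need 80 more.
Vendor 6 at 1.9: take 80 of its 200 ; requirement met.
Vendor 20: unused.

80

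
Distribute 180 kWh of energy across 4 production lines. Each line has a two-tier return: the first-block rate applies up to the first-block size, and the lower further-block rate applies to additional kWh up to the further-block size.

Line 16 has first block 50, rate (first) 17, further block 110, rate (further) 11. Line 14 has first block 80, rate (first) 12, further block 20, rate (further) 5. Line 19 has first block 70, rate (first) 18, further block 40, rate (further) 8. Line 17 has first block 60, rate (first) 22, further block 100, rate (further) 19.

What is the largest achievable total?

3580

Order all 8 blocks by rate: Line 17/first 22 > Line 17/second 19 > Line 19/first 18 > Line 16/first 17 > Line 14/first 12 > Line 16/second 11 > Line 19/second 8 > Line 14/second 5.
Line 17/first (22): +60 ; 120 left.
Line 17/second (19): +100 ; 20 left.
20 remain; put them into Line 19 first at 18.
Total = 22×60 + 19×100 + 18×20 = 3580.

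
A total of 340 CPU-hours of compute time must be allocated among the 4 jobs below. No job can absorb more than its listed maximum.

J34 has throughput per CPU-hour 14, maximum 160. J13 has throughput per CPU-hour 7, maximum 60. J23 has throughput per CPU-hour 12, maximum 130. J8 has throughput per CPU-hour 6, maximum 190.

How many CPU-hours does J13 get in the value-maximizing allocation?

50

Rank by throughput per CPU-hour: J34 14 > J23 12 > J13 7 > J8 6.
Give J34 160 to hit its cap of 160 → 180 left.
J23 takes 130 to reach its cap of 130 → 50 left.
Only 50 left; J13 takes them to reach 50.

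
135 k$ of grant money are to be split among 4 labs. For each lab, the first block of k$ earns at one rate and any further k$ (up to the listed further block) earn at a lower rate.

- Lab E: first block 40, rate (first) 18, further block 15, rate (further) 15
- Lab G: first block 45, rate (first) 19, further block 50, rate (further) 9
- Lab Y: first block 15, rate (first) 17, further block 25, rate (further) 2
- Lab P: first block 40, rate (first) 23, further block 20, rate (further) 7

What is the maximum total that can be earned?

Treat each block as its own option and order by rate: Lab P/tier1 23 > Lab G/tier1 19 > Lab E/tier1 18 > Lab Y/tier1 17 > Lab E/tier2 15 > Lab G/tier2 9 > Lab P/tier2 7 > Lab Y/tier2 2.
Lab P tier1 at 23: fill all 40 ; 95 left.
Fill Lab G tier1 block (45 at 19) ; 50 left.
Fill Lab E tier1 block (40 at 18) ; 10 left.
Lab Y tier1 at 17: only 10 left, fill 10.
Total = 23×40 + 19×45 + 18×40 + 17×10 = 2665.

2665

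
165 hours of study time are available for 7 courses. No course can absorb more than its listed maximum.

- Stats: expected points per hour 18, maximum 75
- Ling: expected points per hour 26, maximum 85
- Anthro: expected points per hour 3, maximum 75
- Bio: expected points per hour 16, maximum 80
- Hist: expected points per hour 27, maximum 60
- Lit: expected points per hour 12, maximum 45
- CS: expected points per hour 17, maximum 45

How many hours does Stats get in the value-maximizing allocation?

20

Rank by expected points per hour: Hist 27 > Ling 26 > Stats 18 > CS 17 > Bio 16 > Lit 12 > Anthro 3.
Give Hist 60 to hit its cap of 60 ; 105 left.
Give Ling 85 to hit its cap of 85 ; 20 left.
Stats has room for 75 but only 20 remain, so it gets 20.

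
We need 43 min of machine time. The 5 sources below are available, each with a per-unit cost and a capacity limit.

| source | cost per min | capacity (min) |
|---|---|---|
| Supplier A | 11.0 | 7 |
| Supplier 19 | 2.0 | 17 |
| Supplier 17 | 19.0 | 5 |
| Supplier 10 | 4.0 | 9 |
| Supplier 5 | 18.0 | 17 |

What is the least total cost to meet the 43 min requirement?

Fill from the cheapest source first.
Supplier 19 at 2.0: take all 17 min ; 26 still needed.
Take 9 from Supplier 10 at 4.0 ; need 17 more.
Supplier A at 11.0: take all 7 min ; 10 still needed.
Supplier 5 at 18.0: take 10 of its 17 ; requirement met.
Supplier 17: unused.
Cost = 17×2.0 + 9×4.0 + 7×11.0 + 10×18.0 = 327.

327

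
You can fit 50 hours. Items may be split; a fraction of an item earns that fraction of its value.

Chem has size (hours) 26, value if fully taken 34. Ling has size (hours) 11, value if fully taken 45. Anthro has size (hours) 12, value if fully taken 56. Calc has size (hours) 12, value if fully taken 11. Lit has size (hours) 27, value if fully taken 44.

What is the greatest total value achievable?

145

Rank by value-to-size ratio: Anthro 56/12≈4.67, Ling 45/11≈4.09, Lit 44/27≈1.63, Chem 34/26≈1.31, Calc 11/12≈0.917.
Anthro: take in full, 12 hours for value 56 → 38 left.
Ling: take in full, 11 hours for value 45 → 27 left.
All 27 hours of Lit fit (value 44) → 0 remain.
Total value = 145.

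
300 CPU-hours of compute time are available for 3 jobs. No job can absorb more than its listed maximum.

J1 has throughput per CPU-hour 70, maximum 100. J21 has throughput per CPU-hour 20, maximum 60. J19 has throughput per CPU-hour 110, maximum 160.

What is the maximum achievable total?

Highest throughput per CPU-hour first: J19 110 > J1 70 > J21 20.
J19: +160 to 160 (cap) ; 140 left.
J1: +100 to 100 (cap) ; 40 left.
J21 has room for 60 but only 40 remain, so it gets 40.
Total = 70×100 + 20×40 + 110×160 = 25400.

25400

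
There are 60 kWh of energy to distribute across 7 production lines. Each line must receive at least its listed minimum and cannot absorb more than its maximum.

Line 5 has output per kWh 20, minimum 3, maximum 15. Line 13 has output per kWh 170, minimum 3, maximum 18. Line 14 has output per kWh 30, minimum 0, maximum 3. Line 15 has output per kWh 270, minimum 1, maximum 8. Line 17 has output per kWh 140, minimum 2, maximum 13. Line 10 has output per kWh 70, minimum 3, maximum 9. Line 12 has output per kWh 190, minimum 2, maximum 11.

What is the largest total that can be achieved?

Meeting every minimum uses 3+3+0+1+2+3+2 = 14 kWh, leaving 46.
Rank by output per kWh: Line 15 270 > Line 12 190 > Line 13 170 > Line 17 140 > Line 10 70 > Line 14 30 > Line 5 20.
Give Line 15 7 more to hit its cap of 8 — 39 left.
Line 12 takes 9 more to reach its cap of 11 — 30 left.
Line 13 takes 15 more to reach its cap of 18 — 15 left.
Line 17: +11 to 13 (cap) — 4 left.
Line 10 has room for 6 more but only 4 remain, so it gets 7.
Total = 20×3 + 170×18 + 270×8 + 140×13 + 70×7 + 190×11 = 9680.

9680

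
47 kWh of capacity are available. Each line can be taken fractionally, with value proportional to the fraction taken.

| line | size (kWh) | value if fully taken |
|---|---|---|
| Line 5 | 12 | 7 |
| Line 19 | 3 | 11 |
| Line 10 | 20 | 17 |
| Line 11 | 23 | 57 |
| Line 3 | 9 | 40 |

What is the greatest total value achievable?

118.2

Best value per unit of size first: Line 3 40/9≈4.44, Line 19 11/3≈3.67, Line 11 57/23≈2.48, Line 10 17/20≈0.85, Line 5 7/12≈0.583.
Take all of Line 3 (9 kWh, value 40) ; 38 kWh left.
Line 19: take in full, 3 kWh for value 11 ; 35 left.
All 23 kWh of Line 11 fit (value 57) ; 12 remain.
Only 12 kWh remain; take 12/20 of Line 10 for value 17×12/20 = 10.2.
Total value = 118.2.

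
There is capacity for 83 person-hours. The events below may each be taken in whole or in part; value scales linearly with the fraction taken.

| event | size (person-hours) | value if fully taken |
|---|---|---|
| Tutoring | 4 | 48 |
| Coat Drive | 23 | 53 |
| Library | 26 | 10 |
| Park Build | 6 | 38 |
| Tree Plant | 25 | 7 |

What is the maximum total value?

Rank by value-to-size ratio: Tutoring 48/4≈12, Park Build 38/6≈6.33, Coat Drive 53/23≈2.3, Library 10/26≈0.385, Tree Plant 7/25≈0.28.
Tutoring: take in full, 4 person-hours for value 48 ; 79 left.
All 6 person-hours of Park Build fit (value 38) ; 73 remain.
Take all of Coat Drive (23 person-hours, value 53) ; 50 person-hours left.
Library: take in full, 26 person-hours for value 10 ; 24 left.
Only 24 person-hours remain; take 24/25 of Tree Plant for value 7×24/25 = 6.72.
Total value = 155.72.

155.72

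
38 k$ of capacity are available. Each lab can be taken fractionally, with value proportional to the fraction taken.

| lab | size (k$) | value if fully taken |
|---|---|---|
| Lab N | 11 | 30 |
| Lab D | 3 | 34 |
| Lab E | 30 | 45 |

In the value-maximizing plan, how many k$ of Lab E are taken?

24

Rank by value-to-size ratio: Lab D 34/3≈11.3, Lab N 30/11≈2.73, Lab E 45/30≈1.5.
Lab D: take in full, 3 k$ for value 34 ; 35 left.
Lab N: take in full, 11 k$ for value 30 ; 24 left.
Only 24 k$ remain; take 24/30 of Lab E for value 45×24/30 = 36.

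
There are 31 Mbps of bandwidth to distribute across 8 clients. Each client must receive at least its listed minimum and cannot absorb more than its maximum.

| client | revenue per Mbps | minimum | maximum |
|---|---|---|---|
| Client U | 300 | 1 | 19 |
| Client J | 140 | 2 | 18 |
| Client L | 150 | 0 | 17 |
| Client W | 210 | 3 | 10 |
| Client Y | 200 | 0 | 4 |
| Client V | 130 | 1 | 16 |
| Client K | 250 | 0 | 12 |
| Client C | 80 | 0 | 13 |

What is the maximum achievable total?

8240

Meeting every minimum uses 1+2+0+3+0+1+0+0 = 7 Mbps, leaving 24.
Order the clients by revenue per Mbps: Client U 300 > Client K 250 > Client W 210 > Client Y 200 > Client L 150 > Client J 140 > Client V 130 > Client C 80.
Client U: +18 to 19 (cap) → 6 left.
Client K: +6 (room for 12) → 6. Pool exhausted.
Total = 300×19 + 140×2 + 210×3 + 130×1 + 250×6 = 8240.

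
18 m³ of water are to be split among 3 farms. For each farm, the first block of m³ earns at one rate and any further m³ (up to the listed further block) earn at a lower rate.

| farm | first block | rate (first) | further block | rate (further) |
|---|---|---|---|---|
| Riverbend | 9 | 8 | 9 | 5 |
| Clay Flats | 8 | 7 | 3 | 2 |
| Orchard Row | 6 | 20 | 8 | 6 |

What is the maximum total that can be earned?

213

Treat each block as its own option and order by rate: Orchard Row/T1 20 > Riverbend/T1 8 > Clay Flats/T1 7 > Orchard Row/T2 6 > Riverbend/T2 5 > Clay Flats/T2 2.
Fill Orchard Row T1 block (6 at 20) — 12 left.
Fill Riverbend T1 block (9 at 8) — 3 left.
Clay Flats/T1: +3 of 8 at 7; pool empty.
Total = 20×6 + 8×9 + 7×3 = 213.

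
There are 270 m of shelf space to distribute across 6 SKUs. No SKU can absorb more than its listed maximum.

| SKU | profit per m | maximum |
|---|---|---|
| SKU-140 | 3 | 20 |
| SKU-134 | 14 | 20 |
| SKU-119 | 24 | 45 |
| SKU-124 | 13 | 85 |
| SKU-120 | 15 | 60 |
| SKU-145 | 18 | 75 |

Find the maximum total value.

4520

Rank by profit per m: SKU-119 24 > SKU-145 18 > SKU-120 15 > SKU-134 14 > SKU-124 13 > SKU-140 3.
SKU-119 takes 45 to reach its cap of 45 ; 225 left.
Give SKU-145 75 to hit its cap of 75 ; 150 left.
SKU-120 takes 60 to reach its cap of 60 ; 90 left.
SKU-134 takes 20 to reach its cap of 20 ; 70 left.
SKU-124 has room for 85 but only 70 remain, so it gets 70.
Total = 14×20 + 24×45 + 13×70 + 15×60 + 18×75 = 4520.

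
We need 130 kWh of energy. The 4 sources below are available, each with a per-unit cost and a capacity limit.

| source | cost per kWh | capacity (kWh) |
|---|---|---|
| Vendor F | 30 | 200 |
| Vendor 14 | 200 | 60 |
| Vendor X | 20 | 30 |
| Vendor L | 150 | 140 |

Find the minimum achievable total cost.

3600

Use sources in increasing cost order.
Vendor X (20): use full 30 — 100 kWh to go.
Take 100 from Vendor F at 30 to finish.
Vendor L, Vendor 14: unused.
Cost = 30×20 + 100×30 = 3600.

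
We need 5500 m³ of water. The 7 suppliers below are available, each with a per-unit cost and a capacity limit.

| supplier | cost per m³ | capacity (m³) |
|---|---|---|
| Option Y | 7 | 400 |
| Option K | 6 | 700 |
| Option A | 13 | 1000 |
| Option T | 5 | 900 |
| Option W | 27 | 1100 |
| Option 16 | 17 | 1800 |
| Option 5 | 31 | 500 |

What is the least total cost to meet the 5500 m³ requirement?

Fill from the cheapest supplier first.
Option T at 5: take all 900 m³ ; 4600 still needed.
Option K at 6: take all 700 m³ ; 3900 still needed.
Take 400 from Option Y at 7 ; need 3500 more.
Option A (13): use full 1000 ; 2500 m³ to go.
Option 16 at 17: take all 1800 m³ ; 700 still needed.
Option W (27): take the remaining 700 ; done.
Option 5: unused.
Cost = 900×5 + 700×6 + 400×7 + 1000×13 + 1800×17 + 700×27 = 74000.

74000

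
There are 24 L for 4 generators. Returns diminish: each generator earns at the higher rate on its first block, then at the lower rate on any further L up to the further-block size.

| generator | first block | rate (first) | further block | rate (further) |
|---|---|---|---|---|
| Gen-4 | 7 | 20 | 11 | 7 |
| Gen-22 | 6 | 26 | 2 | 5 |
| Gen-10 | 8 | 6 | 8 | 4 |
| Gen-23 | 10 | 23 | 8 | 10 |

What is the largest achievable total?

536

Treat each block as its own option and order by rate: Gen-22/tier1 26 > Gen-23/tier1 23 > Gen-4/tier1 20 > Gen-23/tier2 10 > Gen-4/tier2 7 > Gen-10/tier1 6 > Gen-22/tier2 5 > Gen-10/tier2 4.
Gen-22 tier1 at 26: fill all 6 → 18 left.
Fill Gen-23 tier1 block (10 at 23) → 8 left.
Fill Gen-4 tier1 block (7 at 20) → 1 left.
1 remain; put them into Gen-23 tier2 at 10.
Total = 26×6 + 23×10 + 20×7 + 10×1 = 536.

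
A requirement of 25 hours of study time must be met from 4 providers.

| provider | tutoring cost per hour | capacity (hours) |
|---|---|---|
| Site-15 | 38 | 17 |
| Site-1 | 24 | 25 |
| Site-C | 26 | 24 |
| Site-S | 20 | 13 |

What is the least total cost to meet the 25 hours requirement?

Fill from the cheapest provider first.
Site-S (20): use full 13 → 12 hours to go.
Site-1 (24): take the remaining 12 → done.
Site-C, Site-15: unused.
Cost = 13×20 + 12×24 = 548.

548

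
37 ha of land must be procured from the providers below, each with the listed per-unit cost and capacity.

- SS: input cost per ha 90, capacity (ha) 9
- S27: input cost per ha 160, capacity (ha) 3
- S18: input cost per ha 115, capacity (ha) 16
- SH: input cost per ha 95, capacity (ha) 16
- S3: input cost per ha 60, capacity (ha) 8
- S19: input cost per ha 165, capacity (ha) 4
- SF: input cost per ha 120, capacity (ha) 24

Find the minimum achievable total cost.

Fill from the cheapest provider first.
Take 8 from S3 at 60 → need 29 more.
SS at 90: take all 9 ha → 20 still needed.
Take 16 from SH at 95 → need 4 more.
S18 (115): take the remaining 4 → done.
SF, S27, S19: unused.
Cost = 8×60 + 9×90 + 16×95 + 4×115 = 3270.

3270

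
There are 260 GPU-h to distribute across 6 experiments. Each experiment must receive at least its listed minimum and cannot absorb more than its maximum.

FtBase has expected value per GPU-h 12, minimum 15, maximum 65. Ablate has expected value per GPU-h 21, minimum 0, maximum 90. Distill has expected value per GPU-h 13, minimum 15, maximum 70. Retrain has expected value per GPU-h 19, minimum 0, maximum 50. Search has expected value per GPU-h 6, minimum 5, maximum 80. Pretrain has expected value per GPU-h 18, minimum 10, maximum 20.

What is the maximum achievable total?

4440

Meeting every minimum uses 15+0+15+0+5+10 = 45 GPU-h, leaving 215.
Order the experiments by expected value per GPU-h: Ablate 21 > Retrain 19 > Pretrain 18 > Distill 13 > FtBase 12 > Search 6.
Ablate takes 90 more to reach its cap of 90 → 125 left.
Give Retrain 50 more to hit its cap of 50 → 75 left.
Pretrain takes 10 more to reach its cap of 20 → 65 left.
Give Distill 55 more to hit its cap of 70 → 10 left.
FtBase has room for 50 more but only 10 remain, so it gets 25.
Total = 12×25 + 21×90 + 13×70 + 19×50 + 6×5 + 18×20 = 4440.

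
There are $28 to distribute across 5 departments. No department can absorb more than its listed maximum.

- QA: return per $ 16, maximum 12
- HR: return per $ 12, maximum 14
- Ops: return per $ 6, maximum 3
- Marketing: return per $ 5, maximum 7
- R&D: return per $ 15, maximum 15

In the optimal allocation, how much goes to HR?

Highest return per $ first: QA 16 > R&D 15 > HR 12 > Ops 6 > Marketing 5.
QA takes 12 to reach its cap of 12 ; 16 left.
R&D: +15 to 15 (cap) ; 1 left.
Only 1 left; HR takes them to reach 1.

1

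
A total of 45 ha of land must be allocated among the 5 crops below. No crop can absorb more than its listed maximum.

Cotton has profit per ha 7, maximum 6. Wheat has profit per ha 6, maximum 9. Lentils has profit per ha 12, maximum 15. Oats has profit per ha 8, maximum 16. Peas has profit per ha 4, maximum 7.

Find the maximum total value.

Highest profit per ha first: Lentils 12 > Oats 8 > Cotton 7 > Wheat 6 > Peas 4.
Lentils takes 15 to reach its cap of 15 → 30 left.
Give Oats 16 to hit its cap of 16 → 14 left.
Give Cotton 6 to hit its cap of 6 → 8 left.
Wheat: +8 (room for 9) → 8. Pool exhausted.
Total = 7×6 + 6×8 + 12×15 + 8×16 = 398.

398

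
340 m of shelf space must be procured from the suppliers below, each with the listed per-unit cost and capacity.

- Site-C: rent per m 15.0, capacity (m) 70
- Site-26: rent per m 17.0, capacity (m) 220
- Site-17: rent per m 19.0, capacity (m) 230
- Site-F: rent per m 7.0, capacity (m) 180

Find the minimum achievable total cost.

Use suppliers in increasing cost order.
Site-F at 7.0: take all 180 m ; 160 still needed.
Take 70 from Site-C at 15.0 ; need 90 more.
Site-26 at 17.0: take 90 of its 220 ; requirement met.
Site-17: unused.
Cost = 180×7.0 + 70×15.0 + 90×17.0 = 3840.

3840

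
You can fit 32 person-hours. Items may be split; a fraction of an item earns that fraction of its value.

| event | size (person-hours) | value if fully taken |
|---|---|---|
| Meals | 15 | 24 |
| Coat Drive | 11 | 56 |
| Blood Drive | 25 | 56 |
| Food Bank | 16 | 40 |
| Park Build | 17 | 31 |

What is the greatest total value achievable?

Sort by value density: Coat Drive 56/11≈5.09, Food Bank 40/16≈2.5, Blood Drive 56/25≈2.24, Park Build 31/17≈1.82, Meals 24/15≈1.6.
Take all of Coat Drive (11 person-hours, value 56) ; 21 person-hours left.
Take all of Food Bank (16 person-hours, value 40) ; 5 person-hours left.
Fill the last 5 person-hours with part of Blood Drive: 5/25 of it earns 11.2.
Total value = 107.2.

107.2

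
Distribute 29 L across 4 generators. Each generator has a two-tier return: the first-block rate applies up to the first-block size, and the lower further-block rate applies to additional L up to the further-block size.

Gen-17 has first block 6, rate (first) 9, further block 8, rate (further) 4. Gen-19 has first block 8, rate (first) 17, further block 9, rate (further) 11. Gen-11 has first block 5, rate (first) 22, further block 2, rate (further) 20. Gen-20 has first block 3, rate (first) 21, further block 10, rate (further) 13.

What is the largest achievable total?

490

Treat each block as its own option and order by rate: Gen-11/tier1 22 > Gen-20/tier1 21 > Gen-11/tier2 20 > Gen-19/tier1 17 > Gen-20/tier2 13 > Gen-19/tier2 11 > Gen-17/tier1 9 > Gen-17/tier2 4.
Gen-11 tier1 at 22: fill all 5 — 24 left.
Gen-20/tier1 (21): +3 — 21 left.
Gen-11 tier2 at 20: fill all 2 — 19 left.
Gen-19/tier1 (17): +8 — 11 left.
Fill Gen-20 tier2 block (10 at 13) — 1 left.
Gen-19 tier2 at 11: only 1 left, fill 1.
Total = 22×5 + 21×3 + 20×2 + 17×8 + 13×10 + 11×1 = 490.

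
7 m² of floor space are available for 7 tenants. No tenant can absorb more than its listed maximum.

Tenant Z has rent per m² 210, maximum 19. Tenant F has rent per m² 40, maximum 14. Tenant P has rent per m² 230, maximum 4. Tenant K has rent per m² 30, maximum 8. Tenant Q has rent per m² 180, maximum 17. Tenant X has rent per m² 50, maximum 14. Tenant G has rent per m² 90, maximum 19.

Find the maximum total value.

Rank by rent per m²: Tenant P 230 > Tenant Z 210 > Tenant Q 180 > Tenant G 90 > Tenant X 50 > Tenant F 40 > Tenant K 30.
Tenant P takes 4 to reach its cap of 4 → 3 left.
Only 3 left; Tenant Z takes them to reach 3.
Total = 210×3 + 230×4 = 1550.

1550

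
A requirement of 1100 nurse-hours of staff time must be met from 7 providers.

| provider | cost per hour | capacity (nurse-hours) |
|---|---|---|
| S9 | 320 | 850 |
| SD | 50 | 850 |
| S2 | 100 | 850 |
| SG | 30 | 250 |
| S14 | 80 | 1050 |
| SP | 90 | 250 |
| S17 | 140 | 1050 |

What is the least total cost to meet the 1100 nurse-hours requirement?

50000

Use providers in increasing cost order.
Take 250 from SG at 30 — need 850 more.
SD (50): use full 850 — 0 nurse-hours to go.
S14, SP, S2, S17, S9: unused.
Cost = 250×30 + 850×50 = 50000.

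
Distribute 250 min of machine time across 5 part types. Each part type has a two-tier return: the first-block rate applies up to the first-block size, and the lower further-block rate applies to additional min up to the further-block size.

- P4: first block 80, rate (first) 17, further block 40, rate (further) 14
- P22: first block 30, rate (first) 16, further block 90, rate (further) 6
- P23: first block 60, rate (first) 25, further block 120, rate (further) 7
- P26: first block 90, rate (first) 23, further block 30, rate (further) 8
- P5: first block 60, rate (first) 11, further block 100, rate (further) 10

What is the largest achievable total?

Treat each block as its own option and order by rate: P23/T1 25 > P26/T1 23 > P4/T1 17 > P22/T1 16 > P4/T2 14 > P5/T1 11 > P5/T2 10 > P26/T2 8 > P23/T2 7 > P22/T2 6.
P23/T1 (25): +60 → 190 left.
P26/T1 (23): +90 → 100 left.
P4/T1 (17): +80 → 20 left.
20 remain; put them into P22 T1 at 16.
Total = 25×60 + 23×90 + 17×80 + 16×20 = 5250.

5250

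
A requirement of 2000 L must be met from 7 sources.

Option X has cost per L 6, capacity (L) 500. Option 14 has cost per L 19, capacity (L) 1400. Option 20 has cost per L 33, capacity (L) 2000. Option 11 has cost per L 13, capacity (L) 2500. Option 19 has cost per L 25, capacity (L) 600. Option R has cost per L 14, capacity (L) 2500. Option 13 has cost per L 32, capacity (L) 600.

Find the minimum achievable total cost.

22500

Use sources in increasing cost order.
Take 500 from Option X at 6 → need 1500 more.
Option 11 (13): take the remaining 1500 → done.
Option R, Option 14, Option 19, Option 13, Option 20: unused.
Cost = 500×6 + 1500×13 = 22500.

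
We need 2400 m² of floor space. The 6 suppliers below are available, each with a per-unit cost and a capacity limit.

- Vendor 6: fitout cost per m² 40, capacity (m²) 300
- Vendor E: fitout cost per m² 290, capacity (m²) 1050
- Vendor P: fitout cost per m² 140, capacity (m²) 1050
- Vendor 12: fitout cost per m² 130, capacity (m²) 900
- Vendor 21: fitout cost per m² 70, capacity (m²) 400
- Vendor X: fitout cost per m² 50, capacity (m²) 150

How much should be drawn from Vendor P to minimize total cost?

Fill from the cheapest supplier first.
Vendor 6 (40): use full 300 → 2100 m² to go.
Vendor X (50): use full 150 → 1950 m² to go.
Take 400 from Vendor 21 at 70 → need 1550 more.
Vendor 12 at 130: take all 900 m² → 650 still needed.
Vendor P at 140: take 650 of its 1050 → requirement met.
Vendor E: unused.

650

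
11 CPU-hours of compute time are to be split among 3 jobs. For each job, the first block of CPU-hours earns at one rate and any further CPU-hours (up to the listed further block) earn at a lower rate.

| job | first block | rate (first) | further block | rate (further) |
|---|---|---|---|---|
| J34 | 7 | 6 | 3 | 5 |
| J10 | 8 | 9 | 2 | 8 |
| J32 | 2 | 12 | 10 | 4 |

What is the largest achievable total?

Treat each block as its own option and order by rate: J32/tier1 12 > J10/tier1 9 > J10/tier2 8 > J34/tier1 6 > J34/tier2 5 > J32/tier2 4.
Fill J32 tier1 block (2 at 12) → 9 left.
J10/tier1 (9): +8 → 1 left.
J10 tier2 at 8: only 1 left, fill 1.
Total = 12×2 + 9×8 + 8×1 = 104.

104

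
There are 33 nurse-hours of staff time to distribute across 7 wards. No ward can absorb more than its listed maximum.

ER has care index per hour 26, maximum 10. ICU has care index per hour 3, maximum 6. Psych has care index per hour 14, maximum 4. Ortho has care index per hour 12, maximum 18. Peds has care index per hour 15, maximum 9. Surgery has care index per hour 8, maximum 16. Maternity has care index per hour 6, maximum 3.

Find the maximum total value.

571

Highest care index per hour first: ER 26 > Peds 15 > Psych 14 > Ortho 12 > Surgery 8 > Maternity 6 > ICU 3.
ER: +10 to 10 (cap) → 23 left.
Peds: +9 to 9 (cap) → 14 left.
Give Psych 4 to hit its cap of 4 → 10 left.
Ortho: +10 (room for 18) → 10. Pool exhausted.
Total = 26×10 + 14×4 + 12×10 + 15×9 = 571.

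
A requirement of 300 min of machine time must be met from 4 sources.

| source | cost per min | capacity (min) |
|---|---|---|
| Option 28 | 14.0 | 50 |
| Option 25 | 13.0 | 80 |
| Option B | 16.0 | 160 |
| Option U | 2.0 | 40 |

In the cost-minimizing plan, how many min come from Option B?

130

Cheapest first:
Option U (2.0): use full 40 ; 260 min to go.
Option 25 (13.0): use full 80 ; 180 min to go.
Take 50 from Option 28 at 14.0 ; need 130 more.
Option B at 16.0: take 130 of its 160 ; requirement met.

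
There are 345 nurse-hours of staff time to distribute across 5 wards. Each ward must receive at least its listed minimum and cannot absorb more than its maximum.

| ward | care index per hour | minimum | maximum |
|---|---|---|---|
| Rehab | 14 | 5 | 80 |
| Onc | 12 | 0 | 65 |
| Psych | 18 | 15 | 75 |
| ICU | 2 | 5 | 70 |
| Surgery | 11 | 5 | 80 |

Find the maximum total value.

4220

Meeting every minimum uses 5+0+15+5+5 = 30 nurse-hours, leaving 315.
Order the wards by care index per hour: Psych 18 > Rehab 14 > Onc 12 > Surgery 11 > ICU 2.
Psych: +60 to 75 (cap) → 255 left.
Give Rehab 75 more to hit its cap of 80 → 180 left.
Onc: +65 to 65 (cap) → 115 left.
Give Surgery 75 more to hit its cap of 80 → 40 left.
ICU has room for 65 more but only 40 remain, so it gets 45.
Total = 14×80 + 12×65 + 18×75 + 2×45 + 11×80 = 4220.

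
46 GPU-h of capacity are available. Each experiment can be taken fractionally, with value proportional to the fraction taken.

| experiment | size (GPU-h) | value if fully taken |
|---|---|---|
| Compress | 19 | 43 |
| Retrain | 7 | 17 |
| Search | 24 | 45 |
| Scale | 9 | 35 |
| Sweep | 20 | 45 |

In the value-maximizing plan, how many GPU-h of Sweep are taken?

11

Rank by value-to-size ratio: Scale 35/9≈3.89, Retrain 17/7≈2.43, Compress 43/19≈2.26, Sweep 45/20≈2.25, Search 45/24≈1.88.
Scale: take in full, 9 GPU-h for value 35 → 37 left.
All 7 GPU-h of Retrain fit (value 17) → 30 remain.
Take all of Compress (19 GPU-h, value 43) → 11 GPU-h left.
Only 11 GPU-h remain; take 11/20 of Sweep for value 45×11/20 = 24.75.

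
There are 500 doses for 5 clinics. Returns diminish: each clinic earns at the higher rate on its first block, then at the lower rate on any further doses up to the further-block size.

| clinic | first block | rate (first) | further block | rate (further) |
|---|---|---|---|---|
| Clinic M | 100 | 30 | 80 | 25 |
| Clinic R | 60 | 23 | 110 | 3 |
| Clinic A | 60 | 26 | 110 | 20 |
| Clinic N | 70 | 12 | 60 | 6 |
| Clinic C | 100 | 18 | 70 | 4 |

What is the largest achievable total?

11760

Order all 10 blocks by rate: Clinic M/first 30 > Clinic A/first 26 > Clinic M/second 25 > Clinic R/first 23 > Clinic A/second 20 > Clinic C/first 18 > Clinic N/first 12 > Clinic N/second 6 > Clinic C/second 4 > Clinic R/second 3.
Fill Clinic M first block (100 at 30) ; 400 left.
Fill Clinic A first block (60 at 26) ; 340 left.
Clinic M second at 25: fill all 80 ; 260 left.
Clinic R first at 23: fill all 60 ; 200 left.
Fill Clinic A second block (110 at 20) ; 90 left.
Clinic C first at 18: only 90 left, fill 90.
Total = 30×100 + 26×60 + 25×80 + 23×60 + 20×110 + 18×90 = 11760.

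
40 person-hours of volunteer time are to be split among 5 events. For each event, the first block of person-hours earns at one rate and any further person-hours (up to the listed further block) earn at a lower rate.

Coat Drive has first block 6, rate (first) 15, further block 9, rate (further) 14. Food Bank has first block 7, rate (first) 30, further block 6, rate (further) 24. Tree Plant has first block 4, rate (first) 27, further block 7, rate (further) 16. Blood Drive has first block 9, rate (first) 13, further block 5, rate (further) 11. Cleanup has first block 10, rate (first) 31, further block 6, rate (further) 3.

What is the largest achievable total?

974

Order all 10 blocks by rate: Cleanup/first 31 > Food Bank/first 30 > Tree Plant/first 27 > Food Bank/second 24 > Tree Plant/second 16 > Coat Drive/first 15 > Coat Drive/second 14 > Blood Drive/first 13 > Blood Drive/second 11 > Cleanup/second 3.
Cleanup/first (31): +10 → 30 left.
Fill Food Bank first block (7 at 30) → 23 left.
Tree Plant first at 27: fill all 4 → 19 left.
Food Bank/second (24): +6 → 13 left.
Tree Plant second at 16: fill all 7 → 6 left.
Coat Drive/first (15): +6 → 0 left.
Total = 31×10 + 30×7 + 27×4 + 24×6 + 16×7 + 15×6 = 974.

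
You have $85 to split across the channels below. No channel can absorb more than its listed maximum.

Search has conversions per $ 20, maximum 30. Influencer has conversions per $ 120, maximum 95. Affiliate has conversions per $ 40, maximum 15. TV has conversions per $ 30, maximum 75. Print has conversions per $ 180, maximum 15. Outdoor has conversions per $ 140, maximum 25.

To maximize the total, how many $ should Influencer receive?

Highest conversions per $ first: Print 180 > Outdoor 140 > Influencer 120 > Affiliate 40 > TV 30 > Search 20.
Print: +15 to 15 (cap) → 70 left.
Give Outdoor 25 to hit its cap of 25 → 45 left.
Influencer has room for 95 but only 45 remain, so it gets 45.

45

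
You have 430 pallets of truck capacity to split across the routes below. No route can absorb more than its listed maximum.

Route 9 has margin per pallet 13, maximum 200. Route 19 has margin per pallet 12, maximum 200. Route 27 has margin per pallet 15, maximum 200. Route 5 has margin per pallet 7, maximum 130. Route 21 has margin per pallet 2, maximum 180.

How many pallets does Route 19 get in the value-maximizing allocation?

Order the routes by margin per pallet: Route 27 15 > Route 9 13 > Route 19 12 > Route 5 7 > Route 21 2.
Route 27: +200 to 200 (cap) ; 230 left.
Give Route 9 200 to hit its cap of 200 ; 30 left.
Route 19: +30 (room for 200) → 30. Pool exhausted.

30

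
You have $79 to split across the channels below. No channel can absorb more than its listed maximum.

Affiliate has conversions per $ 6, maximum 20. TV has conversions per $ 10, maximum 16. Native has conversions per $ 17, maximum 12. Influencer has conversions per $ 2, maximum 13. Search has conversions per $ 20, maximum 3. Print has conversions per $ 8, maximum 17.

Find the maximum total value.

Rank by conversions per $: Search 20 > Native 17 > TV 10 > Print 8 > Affiliate 6 > Influencer 2.
Search takes 3 to reach its cap of 3 — 76 left.
Native: +12 to 12 (cap) — 64 left.
TV: +16 to 16 (cap) — 48 left.
Print takes 17 to reach its cap of 17 — 31 left.
Affiliate takes 20 to reach its cap of 20 — 11 left.
Influencer: +11 (room for 13) → 11. Pool exhausted.
Total = 6×20 + 10×16 + 17×12 + 2×11 + 20×3 + 8×17 = 702.

702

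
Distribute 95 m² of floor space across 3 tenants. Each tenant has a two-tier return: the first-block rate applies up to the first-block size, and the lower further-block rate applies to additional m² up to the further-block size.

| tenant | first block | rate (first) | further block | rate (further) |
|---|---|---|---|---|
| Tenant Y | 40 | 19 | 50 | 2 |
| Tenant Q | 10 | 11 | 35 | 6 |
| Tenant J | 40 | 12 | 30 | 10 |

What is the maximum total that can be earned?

Treat each block as its own option and order by rate: Tenant Y/first 19 > Tenant J/first 12 > Tenant Q/first 11 > Tenant J/second 10 > Tenant Q/second 6 > Tenant Y/second 2.
Fill Tenant Y first block (40 at 19) — 55 left.
Tenant J first at 12: fill all 40 — 15 left.
Fill Tenant Q first block (10 at 11) — 5 left.
Tenant J/second: +5 of 30 at 10; pool empty.
Total = 19×40 + 12×40 + 11×10 + 10×5 = 1400.

1400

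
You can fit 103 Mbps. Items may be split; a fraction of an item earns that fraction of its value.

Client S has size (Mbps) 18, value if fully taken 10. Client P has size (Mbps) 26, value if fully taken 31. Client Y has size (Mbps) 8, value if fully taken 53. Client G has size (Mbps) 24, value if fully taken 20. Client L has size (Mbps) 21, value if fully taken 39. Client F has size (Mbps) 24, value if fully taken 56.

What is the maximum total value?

Rank by value-to-size ratio: Client Y 53/8≈6.62, Client F 56/24≈2.33, Client L 39/21≈1.86, Client P 31/26≈1.19, Client G 20/24≈0.833, Client S 10/18≈0.556.
Take all of Client Y (8 Mbps, value 53) ; 95 Mbps left.
Take all of Client F (24 Mbps, value 56) ; 71 Mbps left.
Client L: take in full, 21 Mbps for value 39 ; 50 left.
All 26 Mbps of Client P fit (value 31) ; 24 remain.
All 24 Mbps of Client G fit (value 20) ; 0 remain.
Total value = 199.

199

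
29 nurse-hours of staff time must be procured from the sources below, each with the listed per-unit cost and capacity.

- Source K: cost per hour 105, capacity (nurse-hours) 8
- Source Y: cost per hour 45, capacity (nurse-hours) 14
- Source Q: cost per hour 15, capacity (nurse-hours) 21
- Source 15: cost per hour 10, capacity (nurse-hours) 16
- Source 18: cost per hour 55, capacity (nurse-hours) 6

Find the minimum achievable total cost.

Cheapest first:
Source 15 (10): use full 16 → 13 nurse-hours to go.
Take 13 from Source Q at 15 to finish.
Source Y, Source 18, Source K: unused.
Cost = 16×10 + 13×15 = 355.

355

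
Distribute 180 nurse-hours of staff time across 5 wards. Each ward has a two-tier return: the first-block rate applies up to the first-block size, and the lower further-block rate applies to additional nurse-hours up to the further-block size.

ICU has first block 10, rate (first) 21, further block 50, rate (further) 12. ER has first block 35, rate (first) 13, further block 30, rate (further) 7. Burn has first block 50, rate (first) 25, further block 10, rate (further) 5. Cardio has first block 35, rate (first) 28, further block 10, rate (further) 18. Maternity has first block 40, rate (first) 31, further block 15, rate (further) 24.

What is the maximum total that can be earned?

4480

Rank every tier by rate: Maternity/T1 31 > Cardio/T1 28 > Burn/T1 25 > Maternity/T2 24 > ICU/T1 21 > Cardio/T2 18 > ER/T1 13 > ICU/T2 12 > ER/T2 7 > Burn/T2 5.
Maternity T1 at 31: fill all 40 ; 140 left.
Cardio T1 at 28: fill all 35 ; 105 left.
Burn/T1 (25): +50 ; 55 left.
Maternity T2 at 24: fill all 15 ; 40 left.
ICU/T1 (21): +10 ; 30 left.
Cardio/T2 (18): +10 ; 20 left.
ER T1 at 13: only 20 left, fill 20.
Total = 31×40 + 28×35 + 25×50 + 24×15 + 21×10 + 18×10 + 13×20 = 4480.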